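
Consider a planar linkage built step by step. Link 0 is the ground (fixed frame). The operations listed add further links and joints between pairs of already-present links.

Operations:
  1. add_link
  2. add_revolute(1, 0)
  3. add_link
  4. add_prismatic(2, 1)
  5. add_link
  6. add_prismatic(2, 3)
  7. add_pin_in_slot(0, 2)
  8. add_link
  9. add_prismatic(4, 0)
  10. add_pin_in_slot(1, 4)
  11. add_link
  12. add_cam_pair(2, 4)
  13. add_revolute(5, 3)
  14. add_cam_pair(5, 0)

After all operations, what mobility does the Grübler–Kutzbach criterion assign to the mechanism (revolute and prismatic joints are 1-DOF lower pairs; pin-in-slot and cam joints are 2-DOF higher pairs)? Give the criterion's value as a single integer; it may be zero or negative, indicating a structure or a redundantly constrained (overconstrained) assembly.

(L,J1,J2)=(1,0,0); link0 fixed
link1: (2,0,0)
R 1-0 [J1]: (2,1,0)
link2: (3,1,0)
P 2-1 [J1]: (3,2,0)
link3: (4,2,0)
P 2-3 [J1]: (4,3,0)
PS 0-2 [J2]: (4,3,1)
link4: (5,3,1)
P 4-0 [J1]: (5,4,1)
PS 1-4 [J2]: (5,4,2)
link5: (6,4,2)
C 2-4 [J2]: (6,4,3)
R 5-3 [J1]: (6,5,3)
C 5-0 [J2]: (6,5,4)
Grübler: 3·5 − 2·5 − 4 = 1

M = 1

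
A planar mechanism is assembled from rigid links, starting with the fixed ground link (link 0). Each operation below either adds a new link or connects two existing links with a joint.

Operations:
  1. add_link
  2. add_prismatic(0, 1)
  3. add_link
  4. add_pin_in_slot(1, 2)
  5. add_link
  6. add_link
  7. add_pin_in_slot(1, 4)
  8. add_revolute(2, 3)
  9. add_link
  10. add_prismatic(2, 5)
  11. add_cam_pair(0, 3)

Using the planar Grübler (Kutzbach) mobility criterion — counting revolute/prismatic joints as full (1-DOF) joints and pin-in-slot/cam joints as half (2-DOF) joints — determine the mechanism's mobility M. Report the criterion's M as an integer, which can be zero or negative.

M = 6

(L,J1,J2)=(1,0,0); link0 fixed
link1: (2,0,0)
P 0-1 [J1]: (2,1,0)
link2: (3,1,0)
PS 1-2 [J2]: (3,1,1)
link3: (4,1,1)
link4: (5,1,1)
PS 1-4 [J2]: (5,1,2)
R 2-3 [J1]: (5,2,2)
link5: (6,2,2)
P 2-5 [J1]: (6,3,2)
C 0-3 [J2]: (6,3,3)
Grübler: 3·5 − 2·3 − 3 = 6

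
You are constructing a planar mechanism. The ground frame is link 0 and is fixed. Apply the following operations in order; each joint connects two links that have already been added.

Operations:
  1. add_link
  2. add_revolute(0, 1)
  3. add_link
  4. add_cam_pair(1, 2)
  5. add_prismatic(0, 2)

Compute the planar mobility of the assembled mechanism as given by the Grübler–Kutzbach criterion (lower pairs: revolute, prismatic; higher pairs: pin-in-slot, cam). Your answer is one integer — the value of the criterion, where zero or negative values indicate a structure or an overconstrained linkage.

M = 1

[1;0;0] (link 0 is ground)
L+ [2;0;0]
R(0,1)∈J1 [2;1;0]
L+ [3;1;0]
C(1,2)∈J2 [3;1;1]
P(0,2)∈J1 [3;2;1]
mobility = 6 − 4 − 1 = 1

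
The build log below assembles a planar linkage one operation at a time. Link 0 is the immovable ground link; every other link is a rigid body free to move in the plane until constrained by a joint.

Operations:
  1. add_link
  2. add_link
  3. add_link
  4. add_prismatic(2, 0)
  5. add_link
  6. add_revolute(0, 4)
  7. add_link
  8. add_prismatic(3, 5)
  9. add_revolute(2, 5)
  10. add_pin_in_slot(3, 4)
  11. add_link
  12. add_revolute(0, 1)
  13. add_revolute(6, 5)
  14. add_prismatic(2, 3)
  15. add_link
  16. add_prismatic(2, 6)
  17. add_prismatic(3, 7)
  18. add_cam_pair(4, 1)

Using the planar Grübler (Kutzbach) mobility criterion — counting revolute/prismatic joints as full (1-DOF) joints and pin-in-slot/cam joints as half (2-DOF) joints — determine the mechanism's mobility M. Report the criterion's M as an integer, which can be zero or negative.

link 0 = ground. State L|J1|J2 = 1|0|0
+link1  2|0|0
+link2  3|0|0
+link3  4|0|0
P(2,0) f=1→J1  4|1|0
+link4  5|1|0
R(0,4) f=1→J1  5|2|0
+link5  6|2|0
P(3,5) f=1→J1  6|3|0
R(2,5) f=1→J1  6|4|0
PS(3,4) f=2→J2  6|4|1
+link6  7|4|1
R(0,1) f=1→J1  7|5|1
R(6,5) f=1→J1  7|6|1
P(2,3) f=1→J1  7|7|1
+link7  8|7|1
P(2,6) f=1→J1  8|8|1
P(3,7) f=1→J1  8|9|1
C(4,1) f=2→J2  8|9|2
M = 3(8−1)−2·9−2 = 21−18−2 = 1

M = 1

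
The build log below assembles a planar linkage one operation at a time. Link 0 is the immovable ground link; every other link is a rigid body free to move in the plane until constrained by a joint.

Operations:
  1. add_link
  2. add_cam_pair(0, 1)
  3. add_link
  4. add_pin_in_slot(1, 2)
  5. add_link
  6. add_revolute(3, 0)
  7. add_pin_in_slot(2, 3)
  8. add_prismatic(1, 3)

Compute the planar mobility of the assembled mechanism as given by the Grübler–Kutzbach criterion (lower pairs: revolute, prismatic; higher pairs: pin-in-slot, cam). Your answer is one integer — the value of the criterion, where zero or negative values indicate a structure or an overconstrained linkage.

M = 2

(L,J1,J2)=(1,0,0); link0 fixed
link1: (2,0,0)
C 0-1 [J2]: (2,0,1)
link2: (3,0,1)
PS 1-2 [J2]: (3,0,2)
link3: (4,0,2)
R 3-0 [J1]: (4,1,2)
PS 2-3 [J2]: (4,1,3)
P 1-3 [J1]: (4,2,3)
Grübler: 3·3 − 2·2 − 3 = 2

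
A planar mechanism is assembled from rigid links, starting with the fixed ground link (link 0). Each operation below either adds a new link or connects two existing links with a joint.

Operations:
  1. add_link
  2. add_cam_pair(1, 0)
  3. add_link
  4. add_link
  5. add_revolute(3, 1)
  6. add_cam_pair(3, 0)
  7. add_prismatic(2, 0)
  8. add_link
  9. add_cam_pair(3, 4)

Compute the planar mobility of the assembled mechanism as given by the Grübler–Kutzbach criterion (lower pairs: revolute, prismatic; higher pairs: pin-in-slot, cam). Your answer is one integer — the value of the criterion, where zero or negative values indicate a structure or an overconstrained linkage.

ground; <1,0,0>
#1 <2,0,0>
C:1↔0 J2 <2,0,1>
#2 <3,0,1>
#3 <4,0,1>
R:3↔1 J1 <4,1,1>
C:3↔0 J2 <4,1,2>
P:2↔0 J1 <4,2,2>
#4 <5,2,2>
C:3↔4 J2 <5,2,3>
3×4 − 2×2 − 1×3 = 5

M = 5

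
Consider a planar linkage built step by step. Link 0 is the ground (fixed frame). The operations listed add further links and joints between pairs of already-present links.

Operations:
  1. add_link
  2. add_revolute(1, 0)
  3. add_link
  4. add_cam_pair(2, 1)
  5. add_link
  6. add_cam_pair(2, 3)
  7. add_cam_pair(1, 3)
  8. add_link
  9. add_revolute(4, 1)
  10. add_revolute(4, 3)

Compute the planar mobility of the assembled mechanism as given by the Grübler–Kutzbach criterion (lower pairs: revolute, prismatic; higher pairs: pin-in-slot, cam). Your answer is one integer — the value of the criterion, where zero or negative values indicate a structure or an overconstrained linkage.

M = 3

link 0 = ground. State L|J1|J2 = 1|0|0
+link1  2|0|0
R(1,0) f=1→J1  2|1|0
+link2  3|1|0
C(2,1) f=2→J2  3|1|1
+link3  4|1|1
C(2,3) f=2→J2  4|1|2
C(1,3) f=2→J2  4|1|3
+link4  5|1|3
R(4,1) f=1→J1  5|2|3
R(4,3) f=1→J1  5|3|3
M = 3(5−1)−2·3−3 = 12−6−3 = 3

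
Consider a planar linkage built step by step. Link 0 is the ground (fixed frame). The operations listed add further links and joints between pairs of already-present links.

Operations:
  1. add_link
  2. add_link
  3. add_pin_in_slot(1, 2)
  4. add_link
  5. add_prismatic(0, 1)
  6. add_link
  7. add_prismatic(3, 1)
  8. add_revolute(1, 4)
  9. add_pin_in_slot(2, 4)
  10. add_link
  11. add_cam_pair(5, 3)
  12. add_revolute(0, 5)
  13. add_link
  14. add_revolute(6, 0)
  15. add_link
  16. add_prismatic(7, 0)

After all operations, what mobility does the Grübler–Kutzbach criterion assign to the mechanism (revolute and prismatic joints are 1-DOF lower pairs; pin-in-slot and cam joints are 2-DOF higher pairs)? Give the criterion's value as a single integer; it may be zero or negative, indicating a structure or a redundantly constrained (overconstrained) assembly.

L=1 J1=0 J2=0
add link → L=2 J1=0 J2=0
add link → L=3 J1=0 J2=0
PS@1,2 dof=2 J2 → L=3 J1=0 J2=1
add link → L=4 J1=0 J2=1
P@0,1 dof=1 J1 → L=4 J1=1 J2=1
add link → L=5 J1=1 J2=1
P@3,1 dof=1 J1 → L=5 J1=2 J2=1
R@1,4 dof=1 J1 → L=5 J1=3 J2=1
PS@2,4 dof=2 J2 → L=5 J1=3 J2=2
add link → L=6 J1=3 J2=2
C@5,3 dof=2 J2 → L=6 J1=3 J2=3
R@0,5 dof=1 J1 → L=6 J1=4 J2=3
add link → L=7 J1=4 J2=3
R@6,0 dof=1 J1 → L=7 J1=5 J2=3
add link → L=8 J1=5 J2=3
P@7,0 dof=1 J1 → L=8 J1=6 J2=3
M=3(L−1)−2J1−J2=3·7−2·6−3=6

M = 6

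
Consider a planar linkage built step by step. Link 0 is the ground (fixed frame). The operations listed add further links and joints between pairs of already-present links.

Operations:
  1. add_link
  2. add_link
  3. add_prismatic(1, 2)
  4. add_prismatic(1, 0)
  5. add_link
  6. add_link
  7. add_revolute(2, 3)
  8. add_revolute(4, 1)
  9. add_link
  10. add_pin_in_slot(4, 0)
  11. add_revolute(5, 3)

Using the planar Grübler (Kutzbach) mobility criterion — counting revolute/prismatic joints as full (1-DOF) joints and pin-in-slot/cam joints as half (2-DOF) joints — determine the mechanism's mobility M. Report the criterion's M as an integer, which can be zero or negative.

link 0 = ground. State L|J1|J2 = 1|0|0
+link1  2|0|0
+link2  3|0|0
P(1,2) f=1→J1  3|1|0
P(1,0) f=1→J1  3|2|0
+link3  4|2|0
+link4  5|2|0
R(2,3) f=1→J1  5|3|0
R(4,1) f=1→J1  5|4|0
+link5  6|4|0
PS(4,0) f=2→J2  6|4|1
R(5,3) f=1→J1  6|5|1
M = 3(6−1)−2·5−1 = 15−10−1 = 4

M = 4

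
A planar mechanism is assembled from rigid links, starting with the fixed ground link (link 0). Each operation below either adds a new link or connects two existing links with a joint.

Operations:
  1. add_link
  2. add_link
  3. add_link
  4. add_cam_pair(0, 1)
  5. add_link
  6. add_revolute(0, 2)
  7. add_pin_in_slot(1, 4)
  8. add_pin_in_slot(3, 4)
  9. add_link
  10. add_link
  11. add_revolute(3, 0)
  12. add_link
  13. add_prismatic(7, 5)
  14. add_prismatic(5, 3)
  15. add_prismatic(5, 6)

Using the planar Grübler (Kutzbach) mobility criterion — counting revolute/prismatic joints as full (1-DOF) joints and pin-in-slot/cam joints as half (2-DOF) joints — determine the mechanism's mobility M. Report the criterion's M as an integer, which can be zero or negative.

M = 8

ground; <1,0,0>
#1 <2,0,0>
#2 <3,0,0>
#3 <4,0,0>
C:0↔1 J2 <4,0,1>
#4 <5,0,1>
R:0↔2 J1 <5,1,1>
PS:1↔4 J2 <5,1,2>
PS:3↔4 J2 <5,1,3>
#5 <6,1,3>
#6 <7,1,3>
R:3↔0 J1 <7,2,3>
#7 <8,2,3>
P:7↔5 J1 <8,3,3>
P:5↔3 J1 <8,4,3>
P:5↔6 J1 <8,5,3>
3×7 − 2×5 − 1×3 = 8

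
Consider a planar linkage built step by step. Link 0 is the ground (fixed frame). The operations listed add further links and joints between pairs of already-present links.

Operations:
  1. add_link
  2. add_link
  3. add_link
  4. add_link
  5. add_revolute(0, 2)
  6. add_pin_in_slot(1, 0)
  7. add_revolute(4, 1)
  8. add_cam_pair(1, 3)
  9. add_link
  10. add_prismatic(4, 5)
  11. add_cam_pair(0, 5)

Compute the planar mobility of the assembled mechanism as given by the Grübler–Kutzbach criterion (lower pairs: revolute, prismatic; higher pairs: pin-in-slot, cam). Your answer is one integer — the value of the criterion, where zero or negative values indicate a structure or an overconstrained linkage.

M = 6

link 0 = ground. State L|J1|J2 = 1|0|0
+link1  2|0|0
+link2  3|0|0
+link3  4|0|0
+link4  5|0|0
R(0,2) f=1→J1  5|1|0
PS(1,0) f=2→J2  5|1|1
R(4,1) f=1→J1  5|2|1
C(1,3) f=2→J2  5|2|2
+link5  6|2|2
P(4,5) f=1→J1  6|3|2
C(0,5) f=2→J2  6|3|3
M = 3(6−1)−2·3−3 = 15−6−3 = 6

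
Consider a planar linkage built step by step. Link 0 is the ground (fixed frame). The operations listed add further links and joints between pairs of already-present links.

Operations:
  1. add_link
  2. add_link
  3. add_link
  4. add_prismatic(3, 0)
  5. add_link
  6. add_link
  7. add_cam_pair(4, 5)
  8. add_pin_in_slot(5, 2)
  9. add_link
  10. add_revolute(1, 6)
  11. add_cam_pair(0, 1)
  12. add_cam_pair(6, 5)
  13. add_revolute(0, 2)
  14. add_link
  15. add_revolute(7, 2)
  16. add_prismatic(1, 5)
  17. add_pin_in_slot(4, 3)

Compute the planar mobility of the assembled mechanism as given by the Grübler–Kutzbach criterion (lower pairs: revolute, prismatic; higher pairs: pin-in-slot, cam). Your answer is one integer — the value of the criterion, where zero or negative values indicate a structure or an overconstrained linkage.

[1;0;0] (link 0 is ground)
L+ [2;0;0]
L+ [3;0;0]
L+ [4;0;0]
P(3,0)∈J1 [4;1;0]
L+ [5;1;0]
L+ [6;1;0]
C(4,5)∈J2 [6;1;1]
PS(5,2)∈J2 [6;1;2]
L+ [7;1;2]
R(1,6)∈J1 [7;2;2]
C(0,1)∈J2 [7;2;3]
C(6,5)∈J2 [7;2;4]
R(0,2)∈J1 [7;3;4]
L+ [8;3;4]
R(7,2)∈J1 [8;4;4]
P(1,5)∈J1 [8;5;4]
PS(4,3)∈J2 [8;5;5]
mobility = 21 − 10 − 5 = 6

M = 6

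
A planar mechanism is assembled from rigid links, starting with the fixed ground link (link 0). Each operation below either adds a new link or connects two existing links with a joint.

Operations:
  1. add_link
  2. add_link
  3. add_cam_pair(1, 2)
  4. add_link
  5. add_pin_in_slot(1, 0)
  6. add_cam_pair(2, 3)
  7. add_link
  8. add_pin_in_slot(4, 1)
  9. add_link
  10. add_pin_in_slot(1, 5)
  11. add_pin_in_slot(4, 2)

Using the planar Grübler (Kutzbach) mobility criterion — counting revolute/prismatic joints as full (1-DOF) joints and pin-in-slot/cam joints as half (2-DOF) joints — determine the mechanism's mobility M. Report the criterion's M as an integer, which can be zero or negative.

ground; <1,0,0>
#1 <2,0,0>
#2 <3,0,0>
C:1↔2 J2 <3,0,1>
#3 <4,0,1>
PS:1↔0 J2 <4,0,2>
C:2↔3 J2 <4,0,3>
#4 <5,0,3>
PS:4↔1 J2 <5,0,4>
#5 <6,0,4>
PS:1↔5 J2 <6,0,5>
PS:4↔2 J2 <6,0,6>
3×5 − 2×0 − 1×6 = 9

M = 9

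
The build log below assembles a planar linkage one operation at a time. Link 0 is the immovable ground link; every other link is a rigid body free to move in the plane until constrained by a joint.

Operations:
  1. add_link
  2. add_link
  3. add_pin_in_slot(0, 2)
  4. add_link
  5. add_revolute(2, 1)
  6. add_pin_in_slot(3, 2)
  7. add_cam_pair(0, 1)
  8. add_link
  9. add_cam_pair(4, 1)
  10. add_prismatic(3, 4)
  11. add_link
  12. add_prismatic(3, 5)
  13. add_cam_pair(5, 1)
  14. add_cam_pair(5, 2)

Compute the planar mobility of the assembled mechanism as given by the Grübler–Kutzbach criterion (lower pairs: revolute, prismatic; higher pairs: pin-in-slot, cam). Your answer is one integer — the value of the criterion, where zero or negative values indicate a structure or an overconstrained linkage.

M = 3

[1;0;0] (link 0 is ground)
L+ [2;0;0]
L+ [3;0;0]
PS(0,2)∈J2 [3;0;1]
L+ [4;0;1]
R(2,1)∈J1 [4;1;1]
PS(3,2)∈J2 [4;1;2]
C(0,1)∈J2 [4;1;3]
L+ [5;1;3]
C(4,1)∈J2 [5;1;4]
P(3,4)∈J1 [5;2;4]
L+ [6;2;4]
P(3,5)∈J1 [6;3;4]
C(5,1)∈J2 [6;3;5]
C(5,2)∈J2 [6;3;6]
mobility = 15 − 6 − 6 = 3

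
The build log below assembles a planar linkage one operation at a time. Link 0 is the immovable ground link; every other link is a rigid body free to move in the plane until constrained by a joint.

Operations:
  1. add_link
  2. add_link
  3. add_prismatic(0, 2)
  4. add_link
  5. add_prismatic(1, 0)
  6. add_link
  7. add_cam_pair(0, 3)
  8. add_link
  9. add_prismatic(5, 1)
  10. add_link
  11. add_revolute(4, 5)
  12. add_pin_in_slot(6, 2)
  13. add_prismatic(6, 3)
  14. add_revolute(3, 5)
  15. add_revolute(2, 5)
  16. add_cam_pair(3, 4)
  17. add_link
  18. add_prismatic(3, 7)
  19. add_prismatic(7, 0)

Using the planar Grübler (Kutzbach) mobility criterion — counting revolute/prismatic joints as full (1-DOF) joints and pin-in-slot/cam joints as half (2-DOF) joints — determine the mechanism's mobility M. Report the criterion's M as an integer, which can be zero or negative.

link 0 = ground. State L|J1|J2 = 1|0|0
+link1  2|0|0
+link2  3|0|0
P(0,2) f=1→J1  3|1|0
+link3  4|1|0
P(1,0) f=1→J1  4|2|0
+link4  5|2|0
C(0,3) f=2→J2  5|2|1
+link5  6|2|1
P(5,1) f=1→J1  6|3|1
+link6  7|3|1
R(4,5) f=1→J1  7|4|1
PS(6,2) f=2→J2  7|4|2
P(6,3) f=1→J1  7|5|2
R(3,5) f=1→J1  7|6|2
R(2,5) f=1→J1  7|7|2
C(3,4) f=2→J2  7|7|3
+link7  8|7|3
P(3,7) f=1→J1  8|8|3
P(7,0) f=1→J1  8|9|3
M = 3(8−1)−2·9−3 = 21−18−3 = 0

M = 0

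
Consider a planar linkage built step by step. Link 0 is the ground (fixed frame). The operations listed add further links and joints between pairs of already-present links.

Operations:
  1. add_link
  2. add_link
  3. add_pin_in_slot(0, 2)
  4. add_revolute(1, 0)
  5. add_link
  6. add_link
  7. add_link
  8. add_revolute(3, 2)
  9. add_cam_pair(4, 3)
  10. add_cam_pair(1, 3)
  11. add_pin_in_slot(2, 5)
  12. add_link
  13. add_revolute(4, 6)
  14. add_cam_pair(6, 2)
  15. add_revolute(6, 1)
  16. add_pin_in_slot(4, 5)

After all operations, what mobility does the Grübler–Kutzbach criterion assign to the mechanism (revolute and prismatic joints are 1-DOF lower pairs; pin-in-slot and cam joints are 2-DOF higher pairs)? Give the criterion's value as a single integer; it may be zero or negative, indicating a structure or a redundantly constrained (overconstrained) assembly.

ground; <1,0,0>
#1 <2,0,0>
#2 <3,0,0>
PS:0↔2 J2 <3,0,1>
R:1↔0 J1 <3,1,1>
#3 <4,1,1>
#4 <5,1,1>
#5 <6,1,1>
R:3↔2 J1 <6,2,1>
C:4↔3 J2 <6,2,2>
C:1↔3 J2 <6,2,3>
PS:2↔5 J2 <6,2,4>
#6 <7,2,4>
R:4↔6 J1 <7,3,4>
C:6↔2 J2 <7,3,5>
R:6↔1 J1 <7,4,5>
PS:4↔5 J2 <7,4,6>
3×6 − 2×4 − 1×6 = 4

M = 4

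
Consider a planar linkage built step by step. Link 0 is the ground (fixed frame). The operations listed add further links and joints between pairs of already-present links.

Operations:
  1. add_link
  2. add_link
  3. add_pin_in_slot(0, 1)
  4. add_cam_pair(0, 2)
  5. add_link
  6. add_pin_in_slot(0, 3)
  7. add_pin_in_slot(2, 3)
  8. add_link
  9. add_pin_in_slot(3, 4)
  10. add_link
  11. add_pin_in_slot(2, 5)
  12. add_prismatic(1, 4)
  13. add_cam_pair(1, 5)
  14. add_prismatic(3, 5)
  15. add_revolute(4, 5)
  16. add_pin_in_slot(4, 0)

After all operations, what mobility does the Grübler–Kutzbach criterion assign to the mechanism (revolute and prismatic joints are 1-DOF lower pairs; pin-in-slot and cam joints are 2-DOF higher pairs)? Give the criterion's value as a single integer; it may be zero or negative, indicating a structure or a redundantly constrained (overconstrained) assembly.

L=1 J1=0 J2=0
add link → L=2 J1=0 J2=0
add link → L=3 J1=0 J2=0
PS@0,1 dof=2 J2 → L=3 J1=0 J2=1
C@0,2 dof=2 J2 → L=3 J1=0 J2=2
add link → L=4 J1=0 J2=2
PS@0,3 dof=2 J2 → L=4 J1=0 J2=3
PS@2,3 dof=2 J2 → L=4 J1=0 J2=4
add link → L=5 J1=0 J2=4
PS@3,4 dof=2 J2 → L=5 J1=0 J2=5
add link → L=6 J1=0 J2=5
PS@2,5 dof=2 J2 → L=6 J1=0 J2=6
P@1,4 dof=1 J1 → L=6 J1=1 J2=6
C@1,5 dof=2 J2 → L=6 J1=1 J2=7
P@3,5 dof=1 J1 → L=6 J1=2 J2=7
R@4,5 dof=1 J1 → L=6 J1=3 J2=7
PS@4,0 dof=2 J2 → L=6 J1=3 J2=8
M=3(L−1)−2J1−J2=3·5−2·3−8=1

M = 1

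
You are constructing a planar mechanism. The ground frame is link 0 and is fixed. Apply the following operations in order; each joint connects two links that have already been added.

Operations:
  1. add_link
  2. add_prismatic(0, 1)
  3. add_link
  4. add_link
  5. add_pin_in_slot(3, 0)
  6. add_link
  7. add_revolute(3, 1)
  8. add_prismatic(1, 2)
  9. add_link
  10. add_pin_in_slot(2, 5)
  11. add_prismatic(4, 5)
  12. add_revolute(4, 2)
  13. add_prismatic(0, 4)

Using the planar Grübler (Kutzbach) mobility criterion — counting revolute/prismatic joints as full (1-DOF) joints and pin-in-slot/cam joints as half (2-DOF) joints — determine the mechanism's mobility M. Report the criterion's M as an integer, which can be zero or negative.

M = 1

ground; <1,0,0>
#1 <2,0,0>
P:0↔1 J1 <2,1,0>
#2 <3,1,0>
#3 <4,1,0>
PS:3↔0 J2 <4,1,1>
#4 <5,1,1>
R:3↔1 J1 <5,2,1>
P:1↔2 J1 <5,3,1>
#5 <6,3,1>
PS:2↔5 J2 <6,3,2>
P:4↔5 J1 <6,4,2>
R:4↔2 J1 <6,5,2>
P:0↔4 J1 <6,6,2>
3×5 − 2×6 − 1×2 = 1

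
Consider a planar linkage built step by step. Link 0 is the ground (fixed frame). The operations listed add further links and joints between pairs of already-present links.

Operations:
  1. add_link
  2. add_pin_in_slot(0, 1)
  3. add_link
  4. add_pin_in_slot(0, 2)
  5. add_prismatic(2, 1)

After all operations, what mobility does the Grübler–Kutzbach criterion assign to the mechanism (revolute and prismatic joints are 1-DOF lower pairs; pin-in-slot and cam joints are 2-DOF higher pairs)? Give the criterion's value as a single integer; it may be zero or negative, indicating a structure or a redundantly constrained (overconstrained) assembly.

ground; <1,0,0>
#1 <2,0,0>
PS:0↔1 J2 <2,0,1>
#2 <3,0,1>
PS:0↔2 J2 <3,0,2>
P:2↔1 J1 <3,1,2>
3×2 − 2×1 − 1×2 = 2

M = 2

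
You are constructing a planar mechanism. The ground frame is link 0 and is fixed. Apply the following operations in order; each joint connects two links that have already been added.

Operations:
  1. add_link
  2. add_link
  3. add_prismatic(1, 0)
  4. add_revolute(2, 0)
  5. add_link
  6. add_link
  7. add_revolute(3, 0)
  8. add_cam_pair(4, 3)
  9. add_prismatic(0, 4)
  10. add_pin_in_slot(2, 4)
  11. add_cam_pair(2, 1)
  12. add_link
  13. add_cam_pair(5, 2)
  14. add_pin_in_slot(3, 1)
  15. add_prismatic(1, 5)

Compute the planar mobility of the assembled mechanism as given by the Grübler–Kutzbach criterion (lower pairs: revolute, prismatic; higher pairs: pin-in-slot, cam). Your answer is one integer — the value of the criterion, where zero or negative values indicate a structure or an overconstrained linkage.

link 0 = ground. State L|J1|J2 = 1|0|0
+link1  2|0|0
+link2  3|0|0
P(1,0) f=1→J1  3|1|0
R(2,0) f=1→J1  3|2|0
+link3  4|2|0
+link4  5|2|0
R(3,0) f=1→J1  5|3|0
C(4,3) f=2→J2  5|3|1
P(0,4) f=1→J1  5|4|1
PS(2,4) f=2→J2  5|4|2
C(2,1) f=2→J2  5|4|3
+link5  6|4|3
C(5,2) f=2→J2  6|4|4
PS(3,1) f=2→J2  6|4|5
P(1,5) f=1→J1  6|5|5
M = 3(6−1)−2·5−5 = 15−10−5 = 0

M = 0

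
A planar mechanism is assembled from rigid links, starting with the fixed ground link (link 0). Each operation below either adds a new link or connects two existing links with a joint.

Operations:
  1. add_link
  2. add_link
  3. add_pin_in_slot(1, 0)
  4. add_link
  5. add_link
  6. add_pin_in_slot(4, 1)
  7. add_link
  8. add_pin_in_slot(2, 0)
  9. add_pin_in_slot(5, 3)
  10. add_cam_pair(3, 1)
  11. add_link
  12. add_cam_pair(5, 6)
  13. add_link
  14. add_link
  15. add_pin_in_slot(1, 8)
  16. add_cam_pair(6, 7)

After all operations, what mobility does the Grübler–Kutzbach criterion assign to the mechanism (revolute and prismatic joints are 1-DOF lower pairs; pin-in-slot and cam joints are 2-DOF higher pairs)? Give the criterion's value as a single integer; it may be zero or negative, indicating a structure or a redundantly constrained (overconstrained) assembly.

M = 16

(L,J1,J2)=(1,0,0); link0 fixed
link1: (2,0,0)
link2: (3,0,0)
PS 1-0 [J2]: (3,0,1)
link3: (4,0,1)
link4: (5,0,1)
PS 4-1 [J2]: (5,0,2)
link5: (6,0,2)
PS 2-0 [J2]: (6,0,3)
PS 5-3 [J2]: (6,0,4)
C 3-1 [J2]: (6,0,5)
link6: (7,0,5)
C 5-6 [J2]: (7,0,6)
link7: (8,0,6)
link8: (9,0,6)
PS 1-8 [J2]: (9,0,7)
C 6-7 [J2]: (9,0,8)
Grübler: 3·8 − 2·0 − 8 = 16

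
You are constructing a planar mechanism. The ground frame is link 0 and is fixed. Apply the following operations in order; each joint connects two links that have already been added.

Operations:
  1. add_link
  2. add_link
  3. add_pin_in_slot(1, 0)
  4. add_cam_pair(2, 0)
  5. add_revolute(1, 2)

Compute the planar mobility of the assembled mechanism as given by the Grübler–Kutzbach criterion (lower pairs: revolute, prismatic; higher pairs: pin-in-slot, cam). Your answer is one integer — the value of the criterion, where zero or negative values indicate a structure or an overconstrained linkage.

M = 2

ground; <1,0,0>
#1 <2,0,0>
#2 <3,0,0>
PS:1↔0 J2 <3,0,1>
C:2↔0 J2 <3,0,2>
R:1↔2 J1 <3,1,2>
3×2 − 2×1 − 1×2 = 2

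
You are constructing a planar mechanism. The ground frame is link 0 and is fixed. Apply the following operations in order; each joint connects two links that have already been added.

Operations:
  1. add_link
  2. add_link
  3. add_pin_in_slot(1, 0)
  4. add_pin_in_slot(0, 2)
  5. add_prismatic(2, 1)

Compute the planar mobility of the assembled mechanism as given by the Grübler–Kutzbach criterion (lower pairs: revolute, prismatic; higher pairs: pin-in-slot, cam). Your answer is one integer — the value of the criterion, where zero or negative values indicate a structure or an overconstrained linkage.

M = 2

L=1 J1=0 J2=0
add link → L=2 J1=0 J2=0
add link → L=3 J1=0 J2=0
PS@1,0 dof=2 J2 → L=3 J1=0 J2=1
PS@0,2 dof=2 J2 → L=3 J1=0 J2=2
P@2,1 dof=1 J1 → L=3 J1=1 J2=2
M=3(L−1)−2J1−J2=3·2−2·1−2=2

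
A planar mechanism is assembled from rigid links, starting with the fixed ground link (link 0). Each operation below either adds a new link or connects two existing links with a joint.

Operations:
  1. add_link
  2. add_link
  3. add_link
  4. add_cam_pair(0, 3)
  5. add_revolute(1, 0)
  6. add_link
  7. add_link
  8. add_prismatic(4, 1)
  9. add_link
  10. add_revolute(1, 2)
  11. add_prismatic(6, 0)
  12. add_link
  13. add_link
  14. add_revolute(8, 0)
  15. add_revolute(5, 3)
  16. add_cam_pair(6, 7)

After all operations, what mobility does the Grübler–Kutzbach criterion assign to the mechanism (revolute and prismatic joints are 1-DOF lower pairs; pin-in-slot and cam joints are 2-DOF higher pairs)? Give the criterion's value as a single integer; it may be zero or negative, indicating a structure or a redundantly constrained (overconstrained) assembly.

M = 10

(L,J1,J2)=(1,0,0); link0 fixed
link1: (2,0,0)
link2: (3,0,0)
link3: (4,0,0)
C 0-3 [J2]: (4,0,1)
R 1-0 [J1]: (4,1,1)
link4: (5,1,1)
link5: (6,1,1)
P 4-1 [J1]: (6,2,1)
link6: (7,2,1)
R 1-2 [J1]: (7,3,1)
P 6-0 [J1]: (7,4,1)
link7: (8,4,1)
link8: (9,4,1)
R 8-0 [J1]: (9,5,1)
R 5-3 [J1]: (9,6,1)
C 6-7 [J2]: (9,6,2)
Grübler: 3·8 − 2·6 − 2 = 10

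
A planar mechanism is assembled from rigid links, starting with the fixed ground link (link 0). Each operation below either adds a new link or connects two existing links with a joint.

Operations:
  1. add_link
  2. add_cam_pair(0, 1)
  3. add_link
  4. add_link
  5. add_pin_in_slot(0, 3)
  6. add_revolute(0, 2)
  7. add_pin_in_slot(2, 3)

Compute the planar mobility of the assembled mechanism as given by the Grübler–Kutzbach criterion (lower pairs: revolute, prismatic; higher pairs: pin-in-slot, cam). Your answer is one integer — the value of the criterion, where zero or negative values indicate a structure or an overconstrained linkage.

L=1 J1=0 J2=0
add link → L=2 J1=0 J2=0
C@0,1 dof=2 J2 → L=2 J1=0 J2=1
add link → L=3 J1=0 J2=1
add link → L=4 J1=0 J2=1
PS@0,3 dof=2 J2 → L=4 J1=0 J2=2
R@0,2 dof=1 J1 → L=4 J1=1 J2=2
PS@2,3 dof=2 J2 → L=4 J1=1 J2=3
M=3(L−1)−2J1−J2=3·3−2·1−3=4

M = 4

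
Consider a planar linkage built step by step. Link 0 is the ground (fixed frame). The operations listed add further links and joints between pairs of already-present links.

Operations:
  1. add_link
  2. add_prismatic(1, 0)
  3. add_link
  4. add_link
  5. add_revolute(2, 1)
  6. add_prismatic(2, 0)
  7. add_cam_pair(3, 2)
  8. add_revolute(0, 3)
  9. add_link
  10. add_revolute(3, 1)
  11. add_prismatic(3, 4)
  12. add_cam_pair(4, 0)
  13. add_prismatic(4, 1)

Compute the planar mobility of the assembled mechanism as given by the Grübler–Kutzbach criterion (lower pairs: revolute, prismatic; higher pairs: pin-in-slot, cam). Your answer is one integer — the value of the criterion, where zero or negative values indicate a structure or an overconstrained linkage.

M = -4

ground; <1,0,0>
#1 <2,0,0>
P:1↔0 J1 <2,1,0>
#2 <3,1,0>
#3 <4,1,0>
R:2↔1 J1 <4,2,0>
P:2↔0 J1 <4,3,0>
C:3↔2 J2 <4,3,1>
R:0↔3 J1 <4,4,1>
#4 <5,4,1>
R:3↔1 J1 <5,5,1>
P:3↔4 J1 <5,6,1>
C:4↔0 J2 <5,6,2>
P:4↔1 J1 <5,7,2>
3×4 − 2×7 − 1×2 = -4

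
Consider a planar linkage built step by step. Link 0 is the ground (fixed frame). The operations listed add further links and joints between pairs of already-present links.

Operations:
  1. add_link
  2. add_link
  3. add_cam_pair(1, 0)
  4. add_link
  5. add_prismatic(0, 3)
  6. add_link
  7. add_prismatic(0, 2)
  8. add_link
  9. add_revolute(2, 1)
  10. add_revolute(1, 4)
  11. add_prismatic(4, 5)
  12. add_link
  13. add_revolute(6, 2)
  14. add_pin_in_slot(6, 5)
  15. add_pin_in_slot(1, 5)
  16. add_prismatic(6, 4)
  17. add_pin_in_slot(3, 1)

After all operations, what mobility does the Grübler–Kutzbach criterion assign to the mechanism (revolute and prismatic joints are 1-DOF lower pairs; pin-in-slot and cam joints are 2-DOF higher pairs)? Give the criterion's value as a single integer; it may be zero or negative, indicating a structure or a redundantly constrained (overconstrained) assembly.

M = 0

link 0 = ground. State L|J1|J2 = 1|0|0
+link1  2|0|0
+link2  3|0|0
C(1,0) f=2→J2  3|0|1
+link3  4|0|1
P(0,3) f=1→J1  4|1|1
+link4  5|1|1
P(0,2) f=1→J1  5|2|1
+link5  6|2|1
R(2,1) f=1→J1  6|3|1
R(1,4) f=1→J1  6|4|1
P(4,5) f=1→J1  6|5|1
+link6  7|5|1
R(6,2) f=1→J1  7|6|1
PS(6,5) f=2→J2  7|6|2
PS(1,5) f=2→J2  7|6|3
P(6,4) f=1→J1  7|7|3
PS(3,1) f=2→J2  7|7|4
M = 3(7−1)−2·7−4 = 18−14−4 = 0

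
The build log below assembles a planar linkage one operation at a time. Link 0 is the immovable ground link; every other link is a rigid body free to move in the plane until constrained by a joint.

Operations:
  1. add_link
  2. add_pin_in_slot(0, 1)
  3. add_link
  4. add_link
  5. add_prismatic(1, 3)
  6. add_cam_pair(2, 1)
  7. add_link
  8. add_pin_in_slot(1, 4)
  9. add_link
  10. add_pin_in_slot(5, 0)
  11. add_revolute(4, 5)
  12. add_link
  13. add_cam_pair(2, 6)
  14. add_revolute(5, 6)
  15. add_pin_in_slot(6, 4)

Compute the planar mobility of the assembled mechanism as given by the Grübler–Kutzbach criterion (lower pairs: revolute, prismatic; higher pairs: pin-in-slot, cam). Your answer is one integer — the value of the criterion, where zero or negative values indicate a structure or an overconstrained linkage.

link 0 = ground. State L|J1|J2 = 1|0|0
+link1  2|0|0
PS(0,1) f=2→J2  2|0|1
+link2  3|0|1
+link3  4|0|1
P(1,3) f=1→J1  4|1|1
C(2,1) f=2→J2  4|1|2
+link4  5|1|2
PS(1,4) f=2→J2  5|1|3
+link5  6|1|3
PS(5,0) f=2→J2  6|1|4
R(4,5) f=1→J1  6|2|4
+link6  7|2|4
C(2,6) f=2→J2  7|2|5
R(5,6) f=1→J1  7|3|5
PS(6,4) f=2→J2  7|3|6
M = 3(7−1)−2·3−6 = 18−6−6 = 6

M = 6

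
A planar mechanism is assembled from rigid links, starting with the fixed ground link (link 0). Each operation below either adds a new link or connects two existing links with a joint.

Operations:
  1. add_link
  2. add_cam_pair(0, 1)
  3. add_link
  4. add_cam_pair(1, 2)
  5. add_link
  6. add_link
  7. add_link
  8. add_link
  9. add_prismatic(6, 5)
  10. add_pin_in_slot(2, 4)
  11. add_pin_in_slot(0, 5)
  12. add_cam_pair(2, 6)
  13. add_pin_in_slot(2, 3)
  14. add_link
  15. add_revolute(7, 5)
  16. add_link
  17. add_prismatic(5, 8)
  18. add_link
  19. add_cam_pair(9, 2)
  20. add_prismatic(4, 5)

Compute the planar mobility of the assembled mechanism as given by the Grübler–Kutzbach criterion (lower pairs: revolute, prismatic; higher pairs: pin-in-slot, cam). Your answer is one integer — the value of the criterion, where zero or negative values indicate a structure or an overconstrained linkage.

link 0 = ground. State L|J1|J2 = 1|0|0
+link1  2|0|0
C(0,1) f=2→J2  2|0|1
+link2  3|0|1
C(1,2) f=2→J2  3|0|2
+link3  4|0|2
+link4  5|0|2
+link5  6|0|2
+link6  7|0|2
P(6,5) f=1→J1  7|1|2
PS(2,4) f=2→J2  7|1|3
PS(0,5) f=2→J2  7|1|4
C(2,6) f=2→J2  7|1|5
PS(2,3) f=2→J2  7|1|6
+link7  8|1|6
R(7,5) f=1→J1  8|2|6
+link8  9|2|6
P(5,8) f=1→J1  9|3|6
+link9  10|3|6
C(9,2) f=2→J2  10|3|7
P(4,5) f=1→J1  10|4|7
M = 3(10−1)−2·4−7 = 27−8−7 = 12

M = 12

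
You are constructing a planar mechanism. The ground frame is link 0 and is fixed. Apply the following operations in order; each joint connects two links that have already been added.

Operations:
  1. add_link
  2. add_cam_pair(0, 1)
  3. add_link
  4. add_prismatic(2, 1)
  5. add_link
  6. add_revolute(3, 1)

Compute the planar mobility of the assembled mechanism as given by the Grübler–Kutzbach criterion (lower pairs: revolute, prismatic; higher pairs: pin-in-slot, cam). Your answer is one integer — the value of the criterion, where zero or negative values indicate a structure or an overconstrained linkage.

M = 4

[1;0;0] (link 0 is ground)
L+ [2;0;0]
C(0,1)∈J2 [2;0;1]
L+ [3;0;1]
P(2,1)∈J1 [3;1;1]
L+ [4;1;1]
R(3,1)∈J1 [4;2;1]
mobility = 9 − 4 − 1 = 4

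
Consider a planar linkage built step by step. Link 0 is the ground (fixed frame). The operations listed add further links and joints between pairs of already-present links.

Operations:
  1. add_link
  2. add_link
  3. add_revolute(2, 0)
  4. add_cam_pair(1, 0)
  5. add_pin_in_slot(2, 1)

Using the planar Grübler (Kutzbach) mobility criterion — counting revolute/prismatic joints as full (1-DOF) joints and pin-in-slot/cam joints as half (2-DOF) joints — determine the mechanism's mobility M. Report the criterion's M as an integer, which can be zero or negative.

[1;0;0] (link 0 is ground)
L+ [2;0;0]
L+ [3;0;0]
R(2,0)∈J1 [3;1;0]
C(1,0)∈J2 [3;1;1]
PS(2,1)∈J2 [3;1;2]
mobility = 6 − 2 − 2 = 2

M = 2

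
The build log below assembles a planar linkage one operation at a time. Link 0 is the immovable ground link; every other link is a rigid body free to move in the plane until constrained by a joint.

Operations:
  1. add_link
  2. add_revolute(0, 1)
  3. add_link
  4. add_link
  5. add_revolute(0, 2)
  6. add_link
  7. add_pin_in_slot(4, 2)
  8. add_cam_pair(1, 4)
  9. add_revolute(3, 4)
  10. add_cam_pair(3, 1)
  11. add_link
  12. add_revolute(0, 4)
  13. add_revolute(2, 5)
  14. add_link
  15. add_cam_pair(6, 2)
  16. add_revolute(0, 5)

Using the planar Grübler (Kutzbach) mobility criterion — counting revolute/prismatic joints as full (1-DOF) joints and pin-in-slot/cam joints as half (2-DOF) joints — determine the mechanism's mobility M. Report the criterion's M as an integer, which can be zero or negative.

M = 2

(L,J1,J2)=(1,0,0); link0 fixed
link1: (2,0,0)
R 0-1 [J1]: (2,1,0)
link2: (3,1,0)
link3: (4,1,0)
R 0-2 [J1]: (4,2,0)
link4: (5,2,0)
PS 4-2 [J2]: (5,2,1)
C 1-4 [J2]: (5,2,2)
R 3-4 [J1]: (5,3,2)
C 3-1 [J2]: (5,3,3)
link5: (6,3,3)
R 0-4 [J1]: (6,4,3)
R 2-5 [J1]: (6,5,3)
link6: (7,5,3)
C 6-2 [J2]: (7,5,4)
R 0-5 [J1]: (7,6,4)
Grübler: 3·6 − 2·6 − 4 = 2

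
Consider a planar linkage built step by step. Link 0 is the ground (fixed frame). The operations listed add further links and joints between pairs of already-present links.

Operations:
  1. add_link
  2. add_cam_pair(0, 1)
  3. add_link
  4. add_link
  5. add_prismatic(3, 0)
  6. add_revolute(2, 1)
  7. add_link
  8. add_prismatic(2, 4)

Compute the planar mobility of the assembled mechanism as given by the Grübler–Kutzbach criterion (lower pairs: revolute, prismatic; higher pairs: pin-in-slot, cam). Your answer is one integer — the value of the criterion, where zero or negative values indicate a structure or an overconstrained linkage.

link 0 = ground. State L|J1|J2 = 1|0|0
+link1  2|0|0
C(0,1) f=2→J2  2|0|1
+link2  3|0|1
+link3  4|0|1
P(3,0) f=1→J1  4|1|1
R(2,1) f=1→J1  4|2|1
+link4  5|2|1
P(2,4) f=1→J1  5|3|1
M = 3(5−1)−2·3−1 = 12−6−1 = 5

M = 5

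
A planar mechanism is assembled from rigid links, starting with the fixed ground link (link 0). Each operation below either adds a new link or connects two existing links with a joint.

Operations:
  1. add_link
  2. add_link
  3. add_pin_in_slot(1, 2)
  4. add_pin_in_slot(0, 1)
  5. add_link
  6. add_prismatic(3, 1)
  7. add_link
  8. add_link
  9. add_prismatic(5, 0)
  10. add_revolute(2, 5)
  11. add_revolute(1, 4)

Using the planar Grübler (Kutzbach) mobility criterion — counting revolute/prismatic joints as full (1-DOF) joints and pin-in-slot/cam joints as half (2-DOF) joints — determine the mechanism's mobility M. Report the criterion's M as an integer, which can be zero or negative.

M = 5

L=1 J1=0 J2=0
add link → L=2 J1=0 J2=0
add link → L=3 J1=0 J2=0
PS@1,2 dof=2 J2 → L=3 J1=0 J2=1
PS@0,1 dof=2 J2 → L=3 J1=0 J2=2
add link → L=4 J1=0 J2=2
P@3,1 dof=1 J1 → L=4 J1=1 J2=2
add link → L=5 J1=1 J2=2
add link → L=6 J1=1 J2=2
P@5,0 dof=1 J1 → L=6 J1=2 J2=2
R@2,5 dof=1 J1 → L=6 J1=3 J2=2
R@1,4 dof=1 J1 → L=6 J1=4 J2=2
M=3(L−1)−2J1−J2=3·5−2·4−2=5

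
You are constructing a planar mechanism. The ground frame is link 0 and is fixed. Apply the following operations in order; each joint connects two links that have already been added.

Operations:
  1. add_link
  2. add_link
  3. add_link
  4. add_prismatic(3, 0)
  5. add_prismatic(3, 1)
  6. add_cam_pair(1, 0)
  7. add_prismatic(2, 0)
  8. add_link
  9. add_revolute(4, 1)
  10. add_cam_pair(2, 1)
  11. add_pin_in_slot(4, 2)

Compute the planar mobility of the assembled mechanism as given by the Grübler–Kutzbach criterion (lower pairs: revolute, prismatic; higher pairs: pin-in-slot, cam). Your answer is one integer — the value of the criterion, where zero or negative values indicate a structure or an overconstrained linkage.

M = 1

link 0 = ground. State L|J1|J2 = 1|0|0
+link1  2|0|0
+link2  3|0|0
+link3  4|0|0
P(3,0) f=1→J1  4|1|0
P(3,1) f=1→J1  4|2|0
C(1,0) f=2→J2  4|2|1
P(2,0) f=1→J1  4|3|1
+link4  5|3|1
R(4,1) f=1→J1  5|4|1
C(2,1) f=2→J2  5|4|2
PS(4,2) f=2→J2  5|4|3
M = 3(5−1)−2·4−3 = 12−8−3 = 1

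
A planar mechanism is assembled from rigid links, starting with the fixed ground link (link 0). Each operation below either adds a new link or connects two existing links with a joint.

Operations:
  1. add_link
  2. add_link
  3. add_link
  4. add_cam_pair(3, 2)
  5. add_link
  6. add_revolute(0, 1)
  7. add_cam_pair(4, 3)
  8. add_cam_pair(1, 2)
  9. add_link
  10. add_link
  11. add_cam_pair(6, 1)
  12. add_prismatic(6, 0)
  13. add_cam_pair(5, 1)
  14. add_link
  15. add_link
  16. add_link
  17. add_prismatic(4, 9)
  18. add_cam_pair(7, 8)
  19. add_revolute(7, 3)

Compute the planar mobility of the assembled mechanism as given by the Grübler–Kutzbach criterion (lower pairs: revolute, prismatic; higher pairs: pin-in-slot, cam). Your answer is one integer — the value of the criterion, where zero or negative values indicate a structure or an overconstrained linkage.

link 0 = ground. State L|J1|J2 = 1|0|0
+link1  2|0|0
+link2  3|0|0
+link3  4|0|0
C(3,2) f=2→J2  4|0|1
+link4  5|0|1
R(0,1) f=1→J1  5|1|1
C(4,3) f=2→J2  5|1|2
C(1,2) f=2→J2  5|1|3
+link5  6|1|3
+link6  7|1|3
C(6,1) f=2→J2  7|1|4
P(6,0) f=1→J1  7|2|4
C(5,1) f=2→J2  7|2|5
+link7  8|2|5
+link8  9|2|5
+link9  10|2|5
P(4,9) f=1→J1  10|3|5
C(7,8) f=2→J2  10|3|6
R(7,3) f=1→J1  10|4|6
M = 3(10−1)−2·4−6 = 27−8−6 = 13

M = 13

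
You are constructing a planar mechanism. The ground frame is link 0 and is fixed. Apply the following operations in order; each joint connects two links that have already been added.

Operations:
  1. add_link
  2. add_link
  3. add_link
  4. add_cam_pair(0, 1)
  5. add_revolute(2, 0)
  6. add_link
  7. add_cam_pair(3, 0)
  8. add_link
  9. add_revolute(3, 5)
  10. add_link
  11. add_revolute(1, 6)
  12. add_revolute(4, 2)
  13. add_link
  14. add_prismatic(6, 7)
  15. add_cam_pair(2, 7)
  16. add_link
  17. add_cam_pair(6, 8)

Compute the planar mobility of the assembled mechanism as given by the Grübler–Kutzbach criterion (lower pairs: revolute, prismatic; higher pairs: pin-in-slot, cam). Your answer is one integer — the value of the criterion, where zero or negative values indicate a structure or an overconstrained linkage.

L=1 J1=0 J2=0
add link → L=2 J1=0 J2=0
add link → L=3 J1=0 J2=0
add link → L=4 J1=0 J2=0
C@0,1 dof=2 J2 → L=4 J1=0 J2=1
R@2,0 dof=1 J1 → L=4 J1=1 J2=1
add link → L=5 J1=1 J2=1
C@3,0 dof=2 J2 → L=5 J1=1 J2=2
add link → L=6 J1=1 J2=2
R@3,5 dof=1 J1 → L=6 J1=2 J2=2
add link → L=7 J1=2 J2=2
R@1,6 dof=1 J1 → L=7 J1=3 J2=2
R@4,2 dof=1 J1 → L=7 J1=4 J2=2
add link → L=8 J1=4 J2=2
P@6,7 dof=1 J1 → L=8 J1=5 J2=2
C@2,7 dof=2 J2 → L=8 J1=5 J2=3
add link → L=9 J1=5 J2=3
C@6,8 dof=2 J2 → L=9 J1=5 J2=4
M=3(L−1)−2J1−J2=3·8−2·5−4=10

M = 10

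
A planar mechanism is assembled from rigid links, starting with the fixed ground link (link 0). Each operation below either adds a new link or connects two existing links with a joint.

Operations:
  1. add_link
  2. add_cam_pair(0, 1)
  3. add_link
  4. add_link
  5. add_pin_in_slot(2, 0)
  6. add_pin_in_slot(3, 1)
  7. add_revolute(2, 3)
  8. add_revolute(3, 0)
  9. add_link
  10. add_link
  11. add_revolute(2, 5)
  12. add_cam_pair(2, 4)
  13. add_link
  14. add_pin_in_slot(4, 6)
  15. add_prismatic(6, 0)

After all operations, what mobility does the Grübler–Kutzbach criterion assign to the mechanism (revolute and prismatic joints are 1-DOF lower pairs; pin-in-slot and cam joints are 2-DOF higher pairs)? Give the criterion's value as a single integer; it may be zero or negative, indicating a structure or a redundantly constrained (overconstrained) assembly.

M = 5

[1;0;0] (link 0 is ground)
L+ [2;0;0]
C(0,1)∈J2 [2;0;1]
L+ [3;0;1]
L+ [4;0;1]
PS(2,0)∈J2 [4;0;2]
PS(3,1)∈J2 [4;0;3]
R(2,3)∈J1 [4;1;3]
R(3,0)∈J1 [4;2;3]
L+ [5;2;3]
L+ [6;2;3]
R(2,5)∈J1 [6;3;3]
C(2,4)∈J2 [6;3;4]
L+ [7;3;4]
PS(4,6)∈J2 [7;3;5]
P(6,0)∈J1 [7;4;5]
mobility = 18 − 8 − 5 = 5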